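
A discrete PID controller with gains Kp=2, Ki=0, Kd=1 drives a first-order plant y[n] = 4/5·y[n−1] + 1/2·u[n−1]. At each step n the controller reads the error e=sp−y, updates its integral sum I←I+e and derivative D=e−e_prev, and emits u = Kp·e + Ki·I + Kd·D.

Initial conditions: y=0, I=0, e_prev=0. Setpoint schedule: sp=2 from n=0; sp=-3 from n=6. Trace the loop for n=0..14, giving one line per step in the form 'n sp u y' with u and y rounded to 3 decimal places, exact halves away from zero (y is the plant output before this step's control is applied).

0 2 6.000 0.000
1 2 -5.000 3.000
2 2 7.300 -0.100
3 2 -6.810 3.570
4 2 9.217 -0.549
5 2 -9.057 4.169
6 -3 -3.252 -1.193
7 -3 0.548 -2.580
8 -3 -3.209 -1.790
9 -3 1.320 -3.037
10 -3 -3.729 -1.769
11 -3 2.070 -3.280
12 -3 -4.514 -1.589
13 -3 2.995 -3.528
14 -3 -5.553 -1.325

(exact arithmetic carried between steps; '≈' marks a value shown rounded to 6 d.p. or computed from one; I and e_prev carry over from the previous line; the table rounds u and y to 3 d.p., halves away from zero)
n=0: y=0, sp=2, e=sp−y=2; I=2, D=e−e_prev=2; u=2·2+0·2+1·2=6; next y=4/5·0+1/2·6=3
n=1: y=3, sp=2, e=sp−y=-1; I=1, D=e−e_prev=-3; u=2·(-1)+0·1+1·(-3)=-5; next y=4/5·3+1/2·(-5)=-0.1
n=2: y=-0.1, sp=2, e=sp−y=2.1; I=3.1, D=e−e_prev=3.1; u=2·2.1+0·3.1+1·3.1=7.3; next y=4/5·(-0.1)+1/2·7.3=3.57
n=3: y=3.57, sp=2, e=sp−y=-1.57; I=1.53, D=e−e_prev=-3.67; u=2·(-1.57)+0·1.53+1·(-3.67)=-6.81; next y=4/5·3.57+1/2·(-6.81)=-0.549
n=4: y=-0.549, sp=2, e=sp−y=2.549; I=4.079, D=e−e_prev=4.119; u=2·2.549+0·4.079+1·4.119=9.217; next y=4/5·(-0.549)+1/2·9.217=4.1693
n=5: y=4.1693, sp=2, e=sp−y=-2.1693; I=1.9097, D=e−e_prev=-4.7183; u=2·(-2.1693)+0·1.9097+1·(-4.7183)=-9.0569; next y=4/5·4.1693+1/2·(-9.0569)=-1.19301
n=6: y=-1.19301, sp=-3, e=sp−y=-1.80699; I=0.10271, D=e−e_prev=0.36231; u=2·(-1.80699)+0·0.10271+1·0.36231=-3.25167; next y=4/5·(-1.19301)+1/2·(-3.25167)=-2.580243
n=7: y=-2.580243, sp=-3, e=sp−y=-0.419757; I=-0.317047, D=e−e_prev=1.387233; u=2·(-0.419757)+0·(-0.317047)+1·1.387233=0.547719; next y=4/5·(-2.580243)+1/2·0.547719≈-1.790335
n=8: y≈-1.790335, sp=-3, e=sp−y≈-1.209665; I≈-1.526712, D=e−e_prev≈-0.789908; u=2·(-1.209665)+0·(-1.526712)+1·(-0.789908)≈-3.209238; next y=4/5·(-1.790335)+1/2·(-3.209238)≈-3.036887
n=9: y≈-3.036887, sp=-3, e=sp−y≈0.036887; I≈-1.489825, D=e−e_prev≈1.246552; u=2·0.036887+0·(-1.489825)+1·1.246552≈1.320326; next y=4/5·(-3.036887)+1/2·1.320326≈-1.769347
n=10: y≈-1.769347, sp=-3, e=sp−y≈-1.230653; I≈-2.720479, D=e−e_prev≈-1.267541; u=2·(-1.230653)+0·(-2.720479)+1·(-1.267541)≈-3.728848; next y=4/5·(-1.769347)+1/2·(-3.728848)≈-3.279901
n=11: y≈-3.279901, sp=-3, e=sp−y≈0.279901; I≈-2.440578, D=e−e_prev≈1.510554; u=2·0.279901+0·(-2.440578)+1·1.510554≈2.070356; next y=4/5·(-3.279901)+1/2·2.070356≈-1.588743
n=12: y≈-1.588743, sp=-3, e=sp−y≈-1.411257; I≈-3.851835, D=e−e_prev≈-1.691158; u=2·(-1.411257)+0·(-3.851835)+1·(-1.691158)≈-4.513673; next y=4/5·(-1.588743)+1/2·(-4.513673)≈-3.527831
n=13: y≈-3.527831, sp=-3, e=sp−y≈0.527831; I≈-3.324004, D=e−e_prev≈1.939088; u=2·0.527831+0·(-3.324004)+1·1.939088≈2.994750; next y=4/5·(-3.527831)+1/2·2.994750≈-1.324890
n=14: y≈-1.324890, sp=-3, e=sp−y≈-1.675110; I≈-4.999114, D=e−e_prev≈-2.202941; u=2·(-1.675110)+0·(-4.999114)+1·(-2.202941)≈-5.553161; next y=4/5·(-1.324890)+1/2·(-5.553161)≈-3.836492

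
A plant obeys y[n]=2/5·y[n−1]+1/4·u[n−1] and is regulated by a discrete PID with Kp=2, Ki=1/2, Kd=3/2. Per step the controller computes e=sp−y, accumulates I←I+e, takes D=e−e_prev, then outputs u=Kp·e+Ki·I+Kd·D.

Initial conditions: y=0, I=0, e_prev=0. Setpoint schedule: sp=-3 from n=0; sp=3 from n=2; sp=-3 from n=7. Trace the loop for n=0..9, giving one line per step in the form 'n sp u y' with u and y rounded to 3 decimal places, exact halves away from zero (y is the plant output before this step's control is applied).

0 -3 -12.000 0.000
1 -3 3.000 -3.000
2 3 12.300 -0.450
3 3 -4.530 2.895
4 3 12.018 0.026
5 3 -2.756 3.015
6 3 11.712 0.517
7 -3 -25.264 3.135
8 -3 17.383 -5.062
9 -3 -23.414 2.321

(exact arithmetic carried between steps; '≈' marks a value shown rounded to 6 d.p. or computed from one; I and e_prev carry over from the previous line; the table rounds u and y to 3 d.p., halves away from zero)
n=0: y=0, sp=-3, e=sp−y=-3; I=-3, D=e−e_prev=-3; u=2·(-3)+1/2·(-3)+3/2·(-3)=-12; next y=2/5·0+1/4·(-12)=-3
n=1: y=-3, sp=-3, e=sp−y=0; I=-3, D=e−e_prev=3; u=2·0+1/2·(-3)+3/2·3=3; next y=2/5·(-3)+1/4·3=-0.45
n=2: y=-0.45, sp=3, e=sp−y=3.45; I=0.45, D=e−e_prev=3.45; u=2·3.45+1/2·0.45+3/2·3.45=12.3; next y=2/5·(-0.45)+1/4·12.3=2.895
n=3: y=2.895, sp=3, e=sp−y=0.105; I=0.555, D=e−e_prev=-3.345; u=2·0.105+1/2·0.555+3/2·(-3.345)=-4.53; next y=2/5·2.895+1/4·(-4.53)=0.0255
n=4: y=0.0255, sp=3, e=sp−y=2.9745; I=3.5295, D=e−e_prev=2.8695; u=2·2.9745+1/2·3.5295+3/2·2.8695=12.018; next y=2/5·0.0255+1/4·12.018=3.0147
n=5: y=3.0147, sp=3, e=sp−y=-0.0147; I=3.5148, D=e−e_prev=-2.9892; u=2·(-0.0147)+1/2·3.5148+3/2·(-2.9892)=-2.7558; next y=2/5·3.0147+1/4·(-2.7558)=0.51693
n=6: y=0.51693, sp=3, e=sp−y=2.48307; I=5.99787, D=e−e_prev=2.49777; u=2·2.48307+1/2·5.99787+3/2·2.49777=11.71173; next y=2/5·0.51693+1/4·11.71173≈3.134705
n=7: y≈3.134705, sp=-3, e=sp−y≈-6.134705; I≈-0.136835, D=e−e_prev≈-8.617775; u=2·(-6.134705)+1/2·(-0.136835)+3/2·(-8.617775)≈-25.264488; next y=2/5·3.134705+1/4·(-25.264488)≈-5.062240
n=8: y≈-5.062240, sp=-3, e=sp−y≈2.062240; I≈1.925406, D=e−e_prev≈8.196945; u=2·2.062240+1/2·1.925406+3/2·8.196945≈17.382600; next y=2/5·(-5.062240)+1/4·17.382600≈2.320754
n=9: y≈2.320754, sp=-3, e=sp−y≈-5.320754; I≈-3.395348, D=e−e_prev≈-7.382994; u=2·(-5.320754)+1/2·(-3.395348)+3/2·(-7.382994)≈-23.413673; next y=2/5·2.320754+1/4·(-23.413673)≈-4.925117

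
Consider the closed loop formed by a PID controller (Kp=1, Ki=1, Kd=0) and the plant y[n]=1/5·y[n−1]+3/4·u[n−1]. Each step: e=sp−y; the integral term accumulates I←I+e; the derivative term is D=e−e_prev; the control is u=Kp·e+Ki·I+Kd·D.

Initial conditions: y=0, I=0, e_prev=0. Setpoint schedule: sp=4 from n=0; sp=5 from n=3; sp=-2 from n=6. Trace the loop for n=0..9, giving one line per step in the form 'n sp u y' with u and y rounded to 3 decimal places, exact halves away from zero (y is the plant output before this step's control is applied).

(exact arithmetic carried between steps; '≈' marks a value shown rounded to 6 d.p. or computed from one; I and e_prev carry over from the previous line; the table rounds u and y to 3 d.p., halves away from zero)
n=0: y=0, sp=4, e=sp−y=4; I=4, D=e−e_prev=4; u=1·4+1·4+0·4=8; next y=1/5·0+3/4·8=6
n=1: y=6, sp=4, e=sp−y=-2; I=2, D=e−e_prev=-6; u=1·(-2)+1·2+0·(-6)=0; next y=1/5·6+3/4·0=1.2
n=2: y=1.2, sp=4, e=sp−y=2.8; I=4.8, D=e−e_prev=4.8; u=1·2.8+1·4.8+0·4.8=7.6; next y=1/5·1.2+3/4·7.6=5.94
n=3: y=5.94, sp=5, e=sp−y=-0.94; I=3.86, D=e−e_prev=-3.74; u=1·(-0.94)+1·3.86+0·(-3.74)=2.92; next y=1/5·5.94+3/4·2.92=3.378
n=4: y=3.378, sp=5, e=sp−y=1.622; I=5.482, D=e−e_prev=2.562; u=1·1.622+1·5.482+0·2.562=7.104; next y=1/5·3.378+3/4·7.104=6.0036
n=5: y=6.0036, sp=5, e=sp−y=-1.0036; I=4.4784, D=e−e_prev=-2.6256; u=1·(-1.0036)+1·4.4784+0·(-2.6256)=3.4748; next y=1/5·6.0036+3/4·3.4748=3.80682
n=6: y=3.80682, sp=-2, e=sp−y=-5.80682; I=-1.32842, D=e−e_prev=-4.80322; u=1·(-5.80682)+1·(-1.32842)+0·(-4.80322)=-7.13524; next y=1/5·3.80682+3/4·(-7.13524)=-4.590066
n=7: y=-4.590066, sp=-2, e=sp−y=2.590066; I=1.261646, D=e−e_prev=8.396886; u=1·2.590066+1·1.261646+0·8.396886=3.851712; next y=1/5·(-4.590066)+3/4·3.851712≈1.970771
n=8: y≈1.970771, sp=-2, e=sp−y≈-3.970771; I≈-2.709125, D=e−e_prev≈-6.560837; u=1·(-3.970771)+1·(-2.709125)+0·(-6.560837)≈-6.679896; next y=1/5·1.970771+3/4·(-6.679896)≈-4.615768
n=9: y≈-4.615768, sp=-2, e=sp−y≈2.615768; I≈-0.093357, D=e−e_prev≈6.586538; u=1·2.615768+1·(-0.093357)+0·6.586538≈2.522410; next y=1/5·(-4.615768)+3/4·2.522410≈0.968654

0 4 8.000 0.000
1 4 0.000 6.000
2 4 7.600 1.200
3 5 2.920 5.940
4 5 7.104 3.378
5 5 3.475 6.004
6 -2 -7.135 3.807
7 -2 3.852 -4.590
8 -2 -6.680 1.971
9 -2 2.522 -4.616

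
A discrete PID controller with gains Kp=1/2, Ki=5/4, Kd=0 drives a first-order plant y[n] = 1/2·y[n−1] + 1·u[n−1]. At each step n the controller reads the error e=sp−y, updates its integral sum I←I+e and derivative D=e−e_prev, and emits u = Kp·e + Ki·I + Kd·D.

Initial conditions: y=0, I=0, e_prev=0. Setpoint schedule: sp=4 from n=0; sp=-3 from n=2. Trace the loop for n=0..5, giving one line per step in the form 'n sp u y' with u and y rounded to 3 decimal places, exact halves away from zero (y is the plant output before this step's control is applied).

(exact arithmetic carried between steps; '≈' marks a value shown rounded to 6 d.p. or computed from one; I and e_prev carry over from the previous line; the table rounds u and y to 3 d.p., halves away from zero)
n=0: y=0, sp=4, e=sp−y=4; I=4, D=e−e_prev=4; u=1/2·4+5/4·4+0·4=7; next y=1/2·0+1·7=7
n=1: y=7, sp=4, e=sp−y=-3; I=1, D=e−e_prev=-7; u=1/2·(-3)+5/4·1+0·(-7)=-0.25; next y=1/2·7+1·(-0.25)=3.25
n=2: y=3.25, sp=-3, e=sp−y=-6.25; I=-5.25, D=e−e_prev=-3.25; u=1/2·(-6.25)+5/4·(-5.25)+0·(-3.25)=-9.6875; next y=1/2·3.25+1·(-9.6875)=-8.0625
n=3: y=-8.0625, sp=-3, e=sp−y=5.0625; I=-0.1875, D=e−e_prev=11.3125; u=1/2·5.0625+5/4·(-0.1875)+0·11.3125=2.296875; next y=1/2·(-8.0625)+1·2.296875=-1.734375
n=4: y=-1.734375, sp=-3, e=sp−y=-1.265625; I=-1.453125, D=e−e_prev=-6.328125; u=1/2·(-1.265625)+5/4·(-1.453125)+0·(-6.328125)≈-2.449219; next y=1/2·(-1.734375)+1·(-2.449219)≈-3.316406
n=5: y≈-3.316406, sp=-3, e=sp−y≈0.316406; I≈-1.136719, D=e−e_prev≈1.582031; u=1/2·0.316406+5/4·(-1.136719)+0·1.582031≈-1.262695; next y=1/2·(-3.316406)+1·(-1.262695)≈-2.920898

0 4 7.000 0.000
1 4 -0.250 7.000
2 -3 -9.688 3.250
3 -3 2.297 -8.063
4 -3 -2.449 -1.734
5 -3 -1.263 -3.316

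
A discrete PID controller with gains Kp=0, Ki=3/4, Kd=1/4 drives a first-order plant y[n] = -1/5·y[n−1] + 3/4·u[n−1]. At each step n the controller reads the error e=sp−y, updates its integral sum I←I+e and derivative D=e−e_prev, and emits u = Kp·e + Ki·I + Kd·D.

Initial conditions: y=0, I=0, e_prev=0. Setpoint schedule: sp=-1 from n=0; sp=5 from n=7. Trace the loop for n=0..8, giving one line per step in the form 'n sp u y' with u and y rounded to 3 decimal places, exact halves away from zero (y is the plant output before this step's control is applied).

(exact arithmetic carried between steps; '≈' marks a value shown rounded to 6 d.p. or computed from one; I and e_prev carry over from the previous line; the table rounds u and y to 3 d.p., halves away from zero)
n=0: y=0, sp=-1, e=sp−y=-1; I=-1, D=e−e_prev=-1; u=0·(-1)+3/4·(-1)+1/4·(-1)=-1; next y=-1/5·0+3/4·(-1)=-0.75
n=1: y=-0.75, sp=-1, e=sp−y=-0.25; I=-1.25, D=e−e_prev=0.75; u=0·(-0.25)+3/4·(-1.25)+1/4·0.75=-0.75; next y=-1/5·(-0.75)+3/4·(-0.75)=-0.4125
n=2: y=-0.4125, sp=-1, e=sp−y=-0.5875; I=-1.8375, D=e−e_prev=-0.3375; u=0·(-0.5875)+3/4·(-1.8375)+1/4·(-0.3375)=-1.4625; next y=-1/5·(-0.4125)+3/4·(-1.4625)=-1.014375
n=3: y=-1.014375, sp=-1, e=sp−y=0.014375; I=-1.823125, D=e−e_prev=0.601875; u=0·0.014375+3/4·(-1.823125)+1/4·0.601875=-1.216875; next y=-1/5·(-1.014375)+3/4·(-1.216875)≈-0.709781
n=4: y≈-0.709781, sp=-1, e=sp−y≈-0.290219; I≈-2.113344, D=e−e_prev≈-0.304594; u=0·(-0.290219)+3/4·(-2.113344)+1/4·(-0.304594)≈-1.661156; next y=-1/5·(-0.709781)+3/4·(-1.661156)≈-1.103911
n=5: y≈-1.103911, sp=-1, e=sp−y≈0.103911; I≈-2.009433, D=e−e_prev≈0.394130; u=0·0.103911+3/4·(-2.009433)+1/4·0.394130≈-1.408542; next y=-1/5·(-1.103911)+3/4·(-1.408542)≈-0.835624
n=6: y≈-0.835624, sp=-1, e=sp−y≈-0.164376; I≈-2.173808, D=e−e_prev≈-0.268286; u=0·(-0.164376)+3/4·(-2.173808)+1/4·(-0.268286)≈-1.697428; next y=-1/5·(-0.835624)+3/4·(-1.697428)≈-1.105946
n=7: y≈-1.105946, sp=5, e=sp−y≈6.105946; I≈3.932138, D=e−e_prev≈6.270322; u=0·6.105946+3/4·3.932138+1/4·6.270322≈4.516684; next y=-1/5·(-1.105946)+3/4·4.516684≈3.608702
n=8: y≈3.608702, sp=5, e=sp−y≈1.391298; I≈5.323436, D=e−e_prev≈-4.714648; u=0·1.391298+3/4·5.323436+1/4·(-4.714648)≈2.813915; next y=-1/5·3.608702+3/4·2.813915≈1.388696

0 -1 -1.000 0.000
1 -1 -0.750 -0.750
2 -1 -1.463 -0.413
3 -1 -1.217 -1.014
4 -1 -1.661 -0.710
5 -1 -1.409 -1.104
6 -1 -1.697 -0.836
7 5 4.517 -1.106
8 5 2.814 3.609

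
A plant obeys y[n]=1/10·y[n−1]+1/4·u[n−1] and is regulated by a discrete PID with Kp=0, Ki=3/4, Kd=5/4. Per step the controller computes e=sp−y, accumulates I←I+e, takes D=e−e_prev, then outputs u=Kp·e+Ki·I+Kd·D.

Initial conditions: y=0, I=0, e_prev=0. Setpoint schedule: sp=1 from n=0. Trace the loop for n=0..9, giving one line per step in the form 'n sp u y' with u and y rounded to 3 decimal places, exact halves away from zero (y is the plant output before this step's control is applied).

(exact arithmetic carried between steps; '≈' marks a value shown rounded to 6 d.p. or computed from one; I and e_prev carry over from the previous line; the table rounds u and y to 3 d.p., halves away from zero)
n=0: y=0, sp=1, e=sp−y=1; I=1, D=e−e_prev=1; u=0·1+3/4·1+5/4·1=2; next y=1/10·0+1/4·2=0.5
n=1: y=0.5, sp=1, e=sp−y=0.5; I=1.5, D=e−e_prev=-0.5; u=0·0.5+3/4·1.5+5/4·(-0.5)=0.5; next y=1/10·0.5+1/4·0.5=0.175
n=2: y=0.175, sp=1, e=sp−y=0.825; I=2.325, D=e−e_prev=0.325; u=0·0.825+3/4·2.325+5/4·0.325=2.15; next y=1/10·0.175+1/4·2.15=0.555
n=3: y=0.555, sp=1, e=sp−y=0.445; I=2.77, D=e−e_prev=-0.38; u=0·0.445+3/4·2.77+5/4·(-0.38)=1.6025; next y=1/10·0.555+1/4·1.6025=0.456125
n=4: y=0.456125, sp=1, e=sp−y=0.543875; I=3.313875, D=e−e_prev=0.098875; u=0·0.543875+3/4·3.313875+5/4·0.098875=2.609; next y=1/10·0.456125+1/4·2.609≈0.697863
n=5: y≈0.697863, sp=1, e=sp−y≈0.302138; I≈3.616013, D=e−e_prev≈-0.241738; u=0·0.302138+3/4·3.616013+5/4·(-0.241738)≈2.409838; next y=1/10·0.697863+1/4·2.409838≈0.672246
n=6: y≈0.672246, sp=1, e=sp−y≈0.327754; I≈3.943767, D=e−e_prev≈0.025617; u=0·0.327754+3/4·3.943767+5/4·0.025617≈2.989846; next y=1/10·0.672246+1/4·2.989846≈0.814686
n=7: y≈0.814686, sp=1, e=sp−y≈0.185314; I≈4.129081, D=e−e_prev≈-0.142441; u=0·0.185314+3/4·4.129081+5/4·(-0.142441)≈2.918760; next y=1/10·0.814686+1/4·2.918760≈0.811159
n=8: y≈0.811159, sp=1, e=sp−y≈0.188841; I≈4.317922, D=e−e_prev≈0.003528; u=0·0.188841+3/4·4.317922+5/4·0.003528≈3.242851; next y=1/10·0.811159+1/4·3.242851≈0.891829
n=9: y≈0.891829, sp=1, e=sp−y≈0.108171; I≈4.426094, D=e−e_prev≈-0.080670; u=0·0.108171+3/4·4.426094+5/4·(-0.080670)≈3.218733; next y=1/10·0.891829+1/4·3.218733≈0.893866

0 1 2.000 0.000
1 1 0.500 0.500
2 1 2.150 0.175
3 1 1.603 0.555
4 1 2.609 0.456
5 1 2.410 0.698
6 1 2.990 0.672
7 1 2.919 0.815
8 1 3.243 0.811
9 1 3.219 0.892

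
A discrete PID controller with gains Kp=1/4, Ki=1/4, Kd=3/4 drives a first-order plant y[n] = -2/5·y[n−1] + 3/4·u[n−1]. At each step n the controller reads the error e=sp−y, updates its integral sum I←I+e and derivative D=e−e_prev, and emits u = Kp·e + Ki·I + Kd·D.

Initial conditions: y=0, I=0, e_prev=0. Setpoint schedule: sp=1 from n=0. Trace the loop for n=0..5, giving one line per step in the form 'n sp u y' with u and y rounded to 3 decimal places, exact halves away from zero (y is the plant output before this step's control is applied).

(exact arithmetic carried between steps; '≈' marks a value shown rounded to 6 d.p. or computed from one; I and e_prev carry over from the previous line; the table rounds u and y to 3 d.p., halves away from zero)
n=0: y=0, sp=1, e=sp−y=1; I=1, D=e−e_prev=1; u=1/4·1+1/4·1+3/4·1=1.25; next y=-2/5·0+3/4·1.25=0.9375
n=1: y=0.9375, sp=1, e=sp−y=0.0625; I=1.0625, D=e−e_prev=-0.9375; u=1/4·0.0625+1/4·1.0625+3/4·(-0.9375)=-0.421875; next y=-2/5·0.9375+3/4·(-0.421875)≈-0.691406
n=2: y≈-0.691406, sp=1, e=sp−y≈1.691406; I≈2.753906, D=e−e_prev≈1.628906; u=1/4·1.691406+1/4·2.753906+3/4·1.628906≈2.333008; next y=-2/5·(-0.691406)+3/4·2.333008≈2.026318
n=3: y≈2.026318, sp=1, e=sp−y≈-1.026318; I≈1.727588, D=e−e_prev≈-2.717725; u=1/4·(-1.026318)+1/4·1.727588+3/4·(-2.717725)≈-1.862976; next y=-2/5·2.026318+3/4·(-1.862976)≈-2.207759
n=4: y≈-2.207759, sp=1, e=sp−y≈3.207759; I≈4.935347, D=e−e_prev≈4.234078; u=1/4·3.207759+1/4·4.935347+3/4·4.234078≈5.211335; next y=-2/5·(-2.207759)+3/4·5.211335≈4.791605
n=5: y≈4.791605, sp=1, e=sp−y≈-3.791605; I≈1.143742, D=e−e_prev≈-6.999364; u=1/4·(-3.791605)+1/4·1.143742+3/4·(-6.999364)≈-5.911489; next y=-2/5·4.791605+3/4·(-5.911489)≈-6.350259

0 1 1.250 0.000
1 1 -0.422 0.938
2 1 2.333 -0.691
3 1 -1.863 2.026
4 1 5.211 -2.208
5 1 -5.911 4.792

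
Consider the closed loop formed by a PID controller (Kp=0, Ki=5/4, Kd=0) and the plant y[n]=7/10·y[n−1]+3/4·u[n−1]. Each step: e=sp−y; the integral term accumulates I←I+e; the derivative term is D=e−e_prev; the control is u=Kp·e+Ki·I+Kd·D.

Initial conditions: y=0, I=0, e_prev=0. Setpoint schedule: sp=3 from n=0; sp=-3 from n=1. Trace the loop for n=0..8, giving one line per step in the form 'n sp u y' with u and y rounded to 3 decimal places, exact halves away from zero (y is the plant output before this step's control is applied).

(exact arithmetic carried between steps; '≈' marks a value shown rounded to 6 d.p. or computed from one; I and e_prev carry over from the previous line; the table rounds u and y to 3 d.p., halves away from zero)
n=0: y=0, sp=3, e=sp−y=3; I=3, D=e−e_prev=3; u=0·3+5/4·3+0·3=3.75; next y=7/10·0+3/4·3.75=2.8125
n=1: y=2.8125, sp=-3, e=sp−y=-5.8125; I=-2.8125, D=e−e_prev=-8.8125; u=0·(-5.8125)+5/4·(-2.8125)+0·(-8.8125)=-3.515625; next y=7/10·2.8125+3/4·(-3.515625)≈-0.667969
n=2: y≈-0.667969, sp=-3, e=sp−y≈-2.332031; I≈-5.144531, D=e−e_prev≈3.480469; u=0·(-2.332031)+5/4·(-5.144531)+0·3.480469≈-6.430664; next y=7/10·(-0.667969)+3/4·(-6.430664)≈-5.290576
n=3: y≈-5.290576, sp=-3, e=sp−y≈2.290576; I≈-2.853955, D=e−e_prev≈4.622607; u=0·2.290576+5/4·(-2.853955)+0·4.622607≈-3.567444; next y=7/10·(-5.290576)+3/4·(-3.567444)≈-6.378986
n=4: y≈-6.378986, sp=-3, e=sp−y≈3.378986; I≈0.525031, D=e−e_prev≈1.088410; u=0·3.378986+5/4·0.525031+0·1.088410≈0.656289; next y=7/10·(-6.378986)+3/4·0.656289≈-3.973074
n=5: y≈-3.973074, sp=-3, e=sp−y≈0.973074; I≈1.498105, D=e−e_prev≈-2.405913; u=0·0.973074+5/4·1.498105+0·(-2.405913)≈1.872631; next y=7/10·(-3.973074)+3/4·1.872631≈-1.376678
n=6: y≈-1.376678, sp=-3, e=sp−y≈-1.623322; I≈-0.125217, D=e−e_prev≈-2.596395; u=0·(-1.623322)+5/4·(-0.125217)+0·(-2.596395)≈-0.156521; next y=7/10·(-1.376678)+3/4·(-0.156521)≈-1.081066
n=7: y≈-1.081066, sp=-3, e=sp−y≈-1.918934; I≈-2.044151, D=e−e_prev≈-0.295613; u=0·(-1.918934)+5/4·(-2.044151)+0·(-0.295613)≈-2.555189; next y=7/10·(-1.081066)+3/4·(-2.555189)≈-2.673138
n=8: y≈-2.673138, sp=-3, e=sp−y≈-0.326862; I≈-2.371013, D=e−e_prev≈1.592072; u=0·(-0.326862)+5/4·(-2.371013)+0·1.592072≈-2.963767; next y=7/10·(-2.673138)+3/4·(-2.963767)≈-4.094022

0 3 3.750 0.000
1 -3 -3.516 2.813
2 -3 -6.431 -0.668
3 -3 -3.567 -5.291
4 -3 0.656 -6.379
5 -3 1.873 -3.973
6 -3 -0.157 -1.377
7 -3 -2.555 -1.081
8 -3 -2.964 -2.673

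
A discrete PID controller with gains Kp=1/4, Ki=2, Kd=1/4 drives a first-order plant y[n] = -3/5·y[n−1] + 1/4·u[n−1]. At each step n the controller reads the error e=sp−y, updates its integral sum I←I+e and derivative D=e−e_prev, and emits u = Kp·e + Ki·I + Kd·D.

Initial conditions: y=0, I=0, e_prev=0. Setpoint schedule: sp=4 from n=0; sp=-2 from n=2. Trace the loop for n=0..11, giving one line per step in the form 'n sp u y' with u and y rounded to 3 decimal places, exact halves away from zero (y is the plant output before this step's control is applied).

(exact arithmetic carried between steps; '≈' marks a value shown rounded to 6 d.p. or computed from one; I and e_prev carry over from the previous line; the table rounds u and y to 3 d.p., halves away from zero)
n=0: y=0, sp=4, e=sp−y=4; I=4, D=e−e_prev=4; u=1/4·4+2·4+1/4·4=10; next y=-3/5·0+1/4·10=2.5
n=1: y=2.5, sp=4, e=sp−y=1.5; I=5.5, D=e−e_prev=-2.5; u=1/4·1.5+2·5.5+1/4·(-2.5)=10.75; next y=-3/5·2.5+1/4·10.75=1.1875
n=2: y=1.1875, sp=-2, e=sp−y=-3.1875; I=2.3125, D=e−e_prev=-4.6875; u=1/4·(-3.1875)+2·2.3125+1/4·(-4.6875)=2.65625; next y=-3/5·1.1875+1/4·2.65625≈-0.048438
n=3: y≈-0.048438, sp=-2, e=sp−y≈-1.951563; I≈0.360938, D=e−e_prev≈1.235938; u=1/4·(-1.951563)+2·0.360938+1/4·1.235938≈0.542969; next y=-3/5·(-0.048438)+1/4·0.542969≈0.164805
n=4: y≈0.164805, sp=-2, e=sp−y≈-2.164805; I≈-1.803867, D=e−e_prev≈-0.213242; u=1/4·(-2.164805)+2·(-1.803867)+1/4·(-0.213242)≈-4.202246; next y=-3/5·0.164805+1/4·(-4.202246)≈-1.149444
n=5: y≈-1.149444, sp=-2, e=sp−y≈-0.850556; I≈-2.654423, D=e−e_prev≈1.314249; u=1/4·(-0.850556)+2·(-2.654423)+1/4·1.314249≈-5.192922; next y=-3/5·(-1.149444)+1/4·(-5.192922)≈-0.608564
n=6: y≈-0.608564, sp=-2, e=sp−y≈-1.391436; I≈-4.045859, D=e−e_prev≈-0.540880; u=1/4·(-1.391436)+2·(-4.045859)+1/4·(-0.540880)≈-8.574797; next y=-3/5·(-0.608564)+1/4·(-8.574797)≈-1.778561
n=7: y≈-1.778561, sp=-2, e=sp−y≈-0.221439; I≈-4.267298, D=e−e_prev≈1.169997; u=1/4·(-0.221439)+2·(-4.267298)+1/4·1.169997≈-8.297457; next y=-3/5·(-1.778561)+1/4·(-8.297457)≈-1.007228
n=8: y≈-1.007228, sp=-2, e=sp−y≈-0.992772; I≈-5.260070, D=e−e_prev≈-0.771333; u=1/4·(-0.992772)+2·(-5.260070)+1/4·(-0.771333)≈-10.961167; next y=-3/5·(-1.007228)+1/4·(-10.961167)≈-2.135955
n=9: y≈-2.135955, sp=-2, e=sp−y≈0.135955; I≈-5.124115, D=e−e_prev≈1.128727; u=1/4·0.135955+2·(-5.124115)+1/4·1.128727≈-9.932060; next y=-3/5·(-2.135955)+1/4·(-9.932060)≈-1.201442
n=10: y≈-1.201442, sp=-2, e=sp−y≈-0.798558; I≈-5.922673, D=e−e_prev≈-0.934513; u=1/4·(-0.798558)+2·(-5.922673)+1/4·(-0.934513)≈-12.278615; next y=-3/5·(-1.201442)+1/4·(-12.278615)≈-2.348789
n=11: y≈-2.348789, sp=-2, e=sp−y≈0.348789; I≈-5.573885, D=e−e_prev≈1.147347; u=1/4·0.348789+2·(-5.573885)+1/4·1.147347≈-10.773736; next y=-3/5·(-2.348789)+1/4·(-10.773736)≈-1.284161

0 4 10.000 0.000
1 4 10.750 2.500
2 -2 2.656 1.188
3 -2 0.543 -0.048
4 -2 -4.202 0.165
5 -2 -5.193 -1.149
6 -2 -8.575 -0.609
7 -2 -8.297 -1.779
8 -2 -10.961 -1.007
9 -2 -9.932 -2.136
10 -2 -12.279 -1.201
11 -2 -10.774 -2.349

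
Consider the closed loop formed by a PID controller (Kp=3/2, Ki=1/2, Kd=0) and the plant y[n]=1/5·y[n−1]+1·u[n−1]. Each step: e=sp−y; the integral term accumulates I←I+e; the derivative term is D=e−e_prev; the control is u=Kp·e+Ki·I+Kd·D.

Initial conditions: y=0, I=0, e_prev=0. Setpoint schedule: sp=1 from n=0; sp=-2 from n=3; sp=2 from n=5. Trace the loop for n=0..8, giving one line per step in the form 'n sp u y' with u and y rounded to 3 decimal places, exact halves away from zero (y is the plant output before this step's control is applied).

(exact arithmetic carried between steps; '≈' marks a value shown rounded to 6 d.p. or computed from one; I and e_prev carry over from the previous line; the table rounds u and y to 3 d.p., halves away from zero)
n=0: y=0, sp=1, e=sp−y=1; I=1, D=e−e_prev=1; u=3/2·1+1/2·1+0·1=2; next y=1/5·0+1·2=2
n=1: y=2, sp=1, e=sp−y=-1; I=0, D=e−e_prev=-2; u=3/2·(-1)+1/2·0+0·(-2)=-1.5; next y=1/5·2+1·(-1.5)=-1.1
n=2: y=-1.1, sp=1, e=sp−y=2.1; I=2.1, D=e−e_prev=3.1; u=3/2·2.1+1/2·2.1+0·3.1=4.2; next y=1/5·(-1.1)+1·4.2=3.98
n=3: y=3.98, sp=-2, e=sp−y=-5.98; I=-3.88, D=e−e_prev=-8.08; u=3/2·(-5.98)+1/2·(-3.88)+0·(-8.08)=-10.91; next y=1/5·3.98+1·(-10.91)=-10.114
n=4: y=-10.114, sp=-2, e=sp−y=8.114; I=4.234, D=e−e_prev=14.094; u=3/2·8.114+1/2·4.234+0·14.094=14.288; next y=1/5·(-10.114)+1·14.288=12.2652
n=5: y=12.2652, sp=2, e=sp−y=-10.2652; I=-6.0312, D=e−e_prev=-18.3792; u=3/2·(-10.2652)+1/2·(-6.0312)+0·(-18.3792)=-18.4134; next y=1/5·12.2652+1·(-18.4134)=-15.96036
n=6: y=-15.96036, sp=2, e=sp−y=17.96036; I=11.92916, D=e−e_prev=28.22556; u=3/2·17.96036+1/2·11.92916+0·28.22556=32.90512; next y=1/5·(-15.96036)+1·32.90512=29.713048
n=7: y=29.713048, sp=2, e=sp−y=-27.713048; I=-15.783888, D=e−e_prev=-45.673408; u=3/2·(-27.713048)+1/2·(-15.783888)+0·(-45.673408)=-49.461516; next y=1/5·29.713048+1·(-49.461516)≈-43.518906
n=8: y≈-43.518906, sp=2, e=sp−y≈45.518906; I≈29.735018, D=e−e_prev≈73.231954; u=3/2·45.518906+1/2·29.735018+0·73.231954≈83.145869; next y=1/5·(-43.518906)+1·83.145869≈74.442088

0 1 2.000 0.000
1 1 -1.500 2.000
2 1 4.200 -1.100
3 -2 -10.910 3.980
4 -2 14.288 -10.114
5 2 -18.413 12.265
6 2 32.905 -15.960
7 2 -49.462 29.713
8 2 83.146 -43.519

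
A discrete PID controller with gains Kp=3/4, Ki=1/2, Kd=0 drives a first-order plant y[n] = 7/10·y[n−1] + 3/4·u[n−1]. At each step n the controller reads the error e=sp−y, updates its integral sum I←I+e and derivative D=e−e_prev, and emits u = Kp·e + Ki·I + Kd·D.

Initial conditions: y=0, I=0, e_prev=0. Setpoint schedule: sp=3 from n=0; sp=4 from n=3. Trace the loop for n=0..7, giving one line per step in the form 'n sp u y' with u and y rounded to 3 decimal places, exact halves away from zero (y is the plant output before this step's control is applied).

0 3 3.750 0.000
1 3 1.734 2.813
2 3 1.257 3.270
3 4 2.420 3.231
4 4 1.747 4.077
5 4 1.600 4.164
6 4 1.579 4.115
7 4 1.584 4.065

(exact arithmetic carried between steps; '≈' marks a value shown rounded to 6 d.p. or computed from one; I and e_prev carry over from the previous line; the table rounds u and y to 3 d.p., halves away from zero)
n=0: y=0, sp=3, e=sp−y=3; I=3, D=e−e_prev=3; u=3/4·3+1/2·3+0·3=3.75; next y=7/10·0+3/4·3.75=2.8125
n=1: y=2.8125, sp=3, e=sp−y=0.1875; I=3.1875, D=e−e_prev=-2.8125; u=3/4·0.1875+1/2·3.1875+0·(-2.8125)=1.734375; next y=7/10·2.8125+3/4·1.734375≈3.269531
n=2: y≈3.269531, sp=3, e=sp−y≈-0.269531; I≈2.917969, D=e−e_prev≈-0.457031; u=3/4·(-0.269531)+1/2·2.917969+0·(-0.457031)≈1.256836; next y=7/10·3.269531+3/4·1.256836≈3.231299
n=3: y≈3.231299, sp=4, e=sp−y≈0.768701; I≈3.686670, D=e−e_prev≈1.038232; u=3/4·0.768701+1/2·3.686670+0·1.038232≈2.419861; next y=7/10·3.231299+3/4·2.419861≈4.076805
n=4: y≈4.076805, sp=4, e=sp−y≈-0.076805; I≈3.609865, D=e−e_prev≈-0.845506; u=3/4·(-0.076805)+1/2·3.609865+0·(-0.845506)≈1.747329; next y=7/10·4.076805+3/4·1.747329≈4.164260
n=5: y≈4.164260, sp=4, e=sp−y≈-0.164260; I≈3.445605, D=e−e_prev≈-0.087455; u=3/4·(-0.164260)+1/2·3.445605+0·(-0.087455)≈1.599607; next y=7/10·4.164260+3/4·1.599607≈4.114688
n=6: y≈4.114688, sp=4, e=sp−y≈-0.114688; I≈3.330917, D=e−e_prev≈0.049572; u=3/4·(-0.114688)+1/2·3.330917+0·0.049572≈1.579443; next y=7/10·4.114688+3/4·1.579443≈4.064864
n=7: y≈4.064864, sp=4, e=sp−y≈-0.064864; I≈3.266054, D=e−e_prev≈0.049824; u=3/4·(-0.064864)+1/2·3.266054+0·0.049824≈1.584379; next y=7/10·4.064864+3/4·1.584379≈4.033689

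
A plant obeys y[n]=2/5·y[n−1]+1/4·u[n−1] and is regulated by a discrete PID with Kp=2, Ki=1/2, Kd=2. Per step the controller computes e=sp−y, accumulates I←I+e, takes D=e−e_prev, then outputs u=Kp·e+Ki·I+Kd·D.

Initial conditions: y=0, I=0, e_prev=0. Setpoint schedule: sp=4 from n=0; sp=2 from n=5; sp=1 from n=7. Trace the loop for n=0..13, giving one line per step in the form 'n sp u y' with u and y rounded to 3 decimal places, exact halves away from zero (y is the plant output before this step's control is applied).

0 4 18.000 0.000
1 4 -8.250 4.500
2 4 21.931 -0.263
3 4 -10.844 5.378
4 4 26.467 -0.560
5 2 -23.415 6.393
6 2 35.897 -3.297
7 1 -34.619 7.656
8 1 45.574 -5.593
9 1 -43.996 9.156
10 1 55.642 -7.337
11 1 -55.582 10.976
12 1 68.219 -9.505
13 1 -69.900 13.253

(exact arithmetic carried between steps; '≈' marks a value shown rounded to 6 d.p. or computed from one; I and e_prev carry over from the previous line; the table rounds u and y to 3 d.p., halves away from zero)
n=0: y=0, sp=4, e=sp−y=4; I=4, D=e−e_prev=4; u=2·4+1/2·4+2·4=18; next y=2/5·0+1/4·18=4.5
n=1: y=4.5, sp=4, e=sp−y=-0.5; I=3.5, D=e−e_prev=-4.5; u=2·(-0.5)+1/2·3.5+2·(-4.5)=-8.25; next y=2/5·4.5+1/4·(-8.25)=-0.2625
n=2: y=-0.2625, sp=4, e=sp−y=4.2625; I=7.7625, D=e−e_prev=4.7625; u=2·4.2625+1/2·7.7625+2·4.7625=21.93125; next y=2/5·(-0.2625)+1/4·21.93125≈5.377813
n=3: y≈5.377813, sp=4, e=sp−y≈-1.377813; I≈6.384688, D=e−e_prev≈-5.640313; u=2·(-1.377813)+1/2·6.384688+2·(-5.640313)≈-10.843906; next y=2/5·5.377813+1/4·(-10.843906)≈-0.559852
n=4: y≈-0.559852, sp=4, e=sp−y≈4.559852; I≈10.944539, D=e−e_prev≈5.937664; u=2·4.559852+1/2·10.944539+2·5.937664≈26.467301; next y=2/5·(-0.559852)+1/4·26.467301≈6.392885
n=5: y≈6.392885, sp=2, e=sp−y≈-4.392885; I≈6.551654, D=e−e_prev≈-8.952736; u=2·(-4.392885)+1/2·6.551654+2·(-8.952736)≈-23.415414; next y=2/5·6.392885+1/4·(-23.415414)≈-3.296700
n=6: y≈-3.296700, sp=2, e=sp−y≈5.296700; I≈11.848354, D=e−e_prev≈9.689584; u=2·5.296700+1/2·11.848354+2·9.689584≈35.896745; next y=2/5·(-3.296700)+1/4·35.896745≈7.655506
n=7: y≈7.655506, sp=1, e=sp−y≈-6.655506; I≈5.192848, D=e−e_prev≈-11.952206; u=2·(-6.655506)+1/2·5.192848+2·(-11.952206)≈-34.619001; next y=2/5·7.655506+1/4·(-34.619001)≈-5.592548
n=8: y≈-5.592548, sp=1, e=sp−y≈6.592548; I≈11.785396, D=e−e_prev≈13.248054; u=2·6.592548+1/2·11.785396+2·13.248054≈45.573901; next y=2/5·(-5.592548)+1/4·45.573901≈9.156456
n=9: y≈9.156456, sp=1, e=sp−y≈-8.156456; I≈3.628939, D=e−e_prev≈-14.749004; u=2·(-8.156456)+1/2·3.628939+2·(-14.749004)≈-43.996451; next y=2/5·9.156456+1/4·(-43.996451)≈-7.336530
n=10: y≈-7.336530, sp=1, e=sp−y≈8.336530; I≈11.965469, D=e−e_prev≈16.492986; u=2·8.336530+1/2·11.965469+2·16.492986≈55.641768; next y=2/5·(-7.336530)+1/4·55.641768≈10.975830
n=11: y≈10.975830, sp=1, e=sp−y≈-9.975830; I≈1.989640, D=e−e_prev≈-18.312360; u=2·(-9.975830)+1/2·1.989640+2·(-18.312360)≈-55.581560; next y=2/5·10.975830+1/4·(-55.581560)≈-9.505058
n=12: y≈-9.505058, sp=1, e=sp−y≈10.505058; I≈12.494698, D=e−e_prev≈20.480888; u=2·10.505058+1/2·12.494698+2·20.480888≈68.219241; next y=2/5·(-9.505058)+1/4·68.219241≈13.252787
n=13: y≈13.252787, sp=1, e=sp−y≈-12.252787; I≈0.241911, D=e−e_prev≈-22.757845; u=2·(-12.252787)+1/2·0.241911+2·(-22.757845)≈-69.900309; next y=2/5·13.252787+1/4·(-69.900309)≈-12.173962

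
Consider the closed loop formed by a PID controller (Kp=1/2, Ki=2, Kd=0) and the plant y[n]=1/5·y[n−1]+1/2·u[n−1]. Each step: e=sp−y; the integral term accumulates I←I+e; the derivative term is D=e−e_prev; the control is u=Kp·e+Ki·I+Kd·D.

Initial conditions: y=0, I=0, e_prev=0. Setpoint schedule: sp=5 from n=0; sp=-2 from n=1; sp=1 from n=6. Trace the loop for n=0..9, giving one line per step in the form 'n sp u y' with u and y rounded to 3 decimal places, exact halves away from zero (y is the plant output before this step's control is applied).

0 5 12.500 0.000
1 -2 -10.625 6.250
2 -2 -1.344 -4.063
3 -2 -3.664 -1.484
4 -2 -3.084 -2.129
5 -2 -3.229 -1.968
6 1 4.307 -2.008
7 1 0.923 1.752
8 1 1.769 0.812
9 1 1.558 1.047

(exact arithmetic carried between steps; '≈' marks a value shown rounded to 6 d.p. or computed from one; I and e_prev carry over from the previous line; the table rounds u and y to 3 d.p., halves away from zero)
n=0: y=0, sp=5, e=sp−y=5; I=5, D=e−e_prev=5; u=1/2·5+2·5+0·5=12.5; next y=1/5·0+1/2·12.5=6.25
n=1: y=6.25, sp=-2, e=sp−y=-8.25; I=-3.25, D=e−e_prev=-13.25; u=1/2·(-8.25)+2·(-3.25)+0·(-13.25)=-10.625; next y=1/5·6.25+1/2·(-10.625)=-4.0625
n=2: y=-4.0625, sp=-2, e=sp−y=2.0625; I=-1.1875, D=e−e_prev=10.3125; u=1/2·2.0625+2·(-1.1875)+0·10.3125=-1.34375; next y=1/5·(-4.0625)+1/2·(-1.34375)=-1.484375
n=3: y=-1.484375, sp=-2, e=sp−y=-0.515625; I=-1.703125, D=e−e_prev=-2.578125; u=1/2·(-0.515625)+2·(-1.703125)+0·(-2.578125)≈-3.664063; next y=1/5·(-1.484375)+1/2·(-3.664063)≈-2.128906
n=4: y≈-2.128906, sp=-2, e=sp−y≈0.128906; I≈-1.574219, D=e−e_prev≈0.644531; u=1/2·0.128906+2·(-1.574219)+0·0.644531≈-3.083984; next y=1/5·(-2.128906)+1/2·(-3.083984)≈-1.967773
n=5: y≈-1.967773, sp=-2, e=sp−y≈-0.032227; I≈-1.606445, D=e−e_prev≈-0.161133; u=1/2·(-0.032227)+2·(-1.606445)+0·(-0.161133)≈-3.229004; next y=1/5·(-1.967773)+1/2·(-3.229004)≈-2.008057
n=6: y≈-2.008057, sp=1, e=sp−y≈3.008057; I≈1.401611, D=e−e_prev≈3.040283; u=1/2·3.008057+2·1.401611+0·3.040283≈4.307251; next y=1/5·(-2.008057)+1/2·4.307251≈1.752014
n=7: y≈1.752014, sp=1, e=sp−y≈-0.752014; I≈0.649597, D=e−e_prev≈-3.760071; u=1/2·(-0.752014)+2·0.649597+0·(-3.760071)≈0.923187; next y=1/5·1.752014+1/2·0.923187≈0.811996
n=8: y≈0.811996, sp=1, e=sp−y≈0.188004; I≈0.837601, D=e−e_prev≈0.940018; u=1/2·0.188004+2·0.837601+0·0.940018≈1.769203; next y=1/5·0.811996+1/2·1.769203≈1.047001
n=9: y≈1.047001, sp=1, e=sp−y≈-0.047001; I≈0.790600, D=e−e_prev≈-0.235004; u=1/2·(-0.047001)+2·0.790600+0·(-0.235004)≈1.557699; next y=1/5·1.047001+1/2·1.557699≈0.988250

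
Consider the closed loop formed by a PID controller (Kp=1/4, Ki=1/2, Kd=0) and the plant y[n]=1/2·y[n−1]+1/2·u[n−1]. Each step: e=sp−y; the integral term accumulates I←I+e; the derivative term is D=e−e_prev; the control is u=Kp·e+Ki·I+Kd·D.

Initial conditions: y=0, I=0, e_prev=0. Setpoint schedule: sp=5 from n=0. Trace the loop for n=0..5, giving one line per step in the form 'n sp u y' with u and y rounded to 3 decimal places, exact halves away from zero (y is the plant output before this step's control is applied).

(exact arithmetic carried between steps; '≈' marks a value shown rounded to 6 d.p. or computed from one; I and e_prev carry over from the previous line; the table rounds u and y to 3 d.p., halves away from zero)
n=0: y=0, sp=5, e=sp−y=5; I=5, D=e−e_prev=5; u=1/4·5+1/2·5+0·5=3.75; next y=1/2·0+1/2·3.75=1.875
n=1: y=1.875, sp=5, e=sp−y=3.125; I=8.125, D=e−e_prev=-1.875; u=1/4·3.125+1/2·8.125+0·(-1.875)=4.84375; next y=1/2·1.875+1/2·4.84375=3.359375
n=2: y=3.359375, sp=5, e=sp−y=1.640625; I=9.765625, D=e−e_prev=-1.484375; u=1/4·1.640625+1/2·9.765625+0·(-1.484375)≈5.292969; next y=1/2·3.359375+1/2·5.292969≈4.326172
n=3: y≈4.326172, sp=5, e=sp−y≈0.673828; I≈10.439453, D=e−e_prev≈-0.966797; u=1/4·0.673828+1/2·10.439453+0·(-0.966797)≈5.388184; next y=1/2·4.326172+1/2·5.388184≈4.857178
n=4: y≈4.857178, sp=5, e=sp−y≈0.142822; I≈10.582275, D=e−e_prev≈-0.531006; u=1/4·0.142822+1/2·10.582275+0·(-0.531006)≈5.326843; next y=1/2·4.857178+1/2·5.326843≈5.092010
n=5: y≈5.092010, sp=5, e=sp−y≈-0.092010; I≈10.490265, D=e−e_prev≈-0.234833; u=1/4·(-0.092010)+1/2·10.490265+0·(-0.234833)≈5.222130; next y=1/2·5.092010+1/2·5.222130≈5.157070

0 5 3.750 0.000
1 5 4.844 1.875
2 5 5.293 3.359
3 5 5.388 4.326
4 5 5.327 4.857
5 5 5.222 5.092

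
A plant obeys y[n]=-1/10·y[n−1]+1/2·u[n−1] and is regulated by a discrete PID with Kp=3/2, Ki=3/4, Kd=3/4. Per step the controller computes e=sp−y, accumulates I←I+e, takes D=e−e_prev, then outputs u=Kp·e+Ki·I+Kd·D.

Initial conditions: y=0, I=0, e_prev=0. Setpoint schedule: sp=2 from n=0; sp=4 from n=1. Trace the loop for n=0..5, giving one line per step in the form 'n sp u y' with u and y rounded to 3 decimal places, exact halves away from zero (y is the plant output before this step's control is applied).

(exact arithmetic carried between steps; '≈' marks a value shown rounded to 6 d.p. or computed from one; I and e_prev carry over from the previous line; the table rounds u and y to 3 d.p., halves away from zero)
n=0: y=0, sp=2, e=sp−y=2; I=2, D=e−e_prev=2; u=3/2·2+3/4·2+3/4·2=6; next y=-1/10·0+1/2·6=3
n=1: y=3, sp=4, e=sp−y=1; I=3, D=e−e_prev=-1; u=3/2·1+3/4·3+3/4·(-1)=3; next y=-1/10·3+1/2·3=1.2
n=2: y=1.2, sp=4, e=sp−y=2.8; I=5.8, D=e−e_prev=1.8; u=3/2·2.8+3/4·5.8+3/4·1.8=9.9; next y=-1/10·1.2+1/2·9.9=4.83
n=3: y=4.83, sp=4, e=sp−y=-0.83; I=4.97, D=e−e_prev=-3.63; u=3/2·(-0.83)+3/4·4.97+3/4·(-3.63)=-0.24; next y=-1/10·4.83+1/2·(-0.24)=-0.603
n=4: y=-0.603, sp=4, e=sp−y=4.603; I=9.573, D=e−e_prev=5.433; u=3/2·4.603+3/4·9.573+3/4·5.433=18.159; next y=-1/10·(-0.603)+1/2·18.159=9.1398
n=5: y=9.1398, sp=4, e=sp−y=-5.1398; I=4.4332, D=e−e_prev=-9.7428; u=3/2·(-5.1398)+3/4·4.4332+3/4·(-9.7428)=-11.6919; next y=-1/10·9.1398+1/2·(-11.6919)=-6.75993

0 2 6.000 0.000
1 4 3.000 3.000
2 4 9.900 1.200
3 4 -0.240 4.830
4 4 18.159 -0.603
5 4 -11.692 9.140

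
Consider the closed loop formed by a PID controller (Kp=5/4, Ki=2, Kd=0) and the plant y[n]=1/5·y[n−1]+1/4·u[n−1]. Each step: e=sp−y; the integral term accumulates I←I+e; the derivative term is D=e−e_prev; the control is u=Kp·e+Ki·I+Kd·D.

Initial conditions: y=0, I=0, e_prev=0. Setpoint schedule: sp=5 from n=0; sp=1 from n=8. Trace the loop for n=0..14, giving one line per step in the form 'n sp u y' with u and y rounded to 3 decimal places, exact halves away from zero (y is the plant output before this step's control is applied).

0 5 16.250 0.000
1 5 13.047 4.063
2 5 14.884 4.074
3 5 15.235 4.536
4 5 15.578 4.716
5 5 15.750 4.838
6 5 15.856 4.905
7 5 15.916 4.945
8 1 2.951 4.968
9 1 5.534 1.731
10 1 4.077 1.730
11 1 3.802 1.365
12 1 3.532 1.224
13 1 3.396 1.128
14 1 3.313 1.075

(exact arithmetic carried between steps; '≈' marks a value shown rounded to 6 d.p. or computed from one; I and e_prev carry over from the previous line; the table rounds u and y to 3 d.p., halves away from zero)
n=0: y=0, sp=5, e=sp−y=5; I=5, D=e−e_prev=5; u=5/4·5+2·5+0·5=16.25; next y=1/5·0+1/4·16.25=4.0625
n=1: y=4.0625, sp=5, e=sp−y=0.9375; I=5.9375, D=e−e_prev=-4.0625; u=5/4·0.9375+2·5.9375+0·(-4.0625)=13.046875; next y=1/5·4.0625+1/4·13.046875≈4.074219
n=2: y≈4.074219, sp=5, e=sp−y≈0.925781; I≈6.863281, D=e−e_prev≈-0.011719; u=5/4·0.925781+2·6.863281+0·(-0.011719)≈14.883789; next y=1/5·4.074219+1/4·14.883789≈4.535791
n=3: y≈4.535791, sp=5, e=sp−y≈0.464209; I≈7.327490, D=e−e_prev≈-0.461572; u=5/4·0.464209+2·7.327490+0·(-0.461572)≈15.235242; next y=1/5·4.535791+1/4·15.235242≈4.715969
n=4: y≈4.715969, sp=5, e=sp−y≈0.284031; I≈7.611522, D=e−e_prev≈-0.180178; u=5/4·0.284031+2·7.611522+0·(-0.180178)≈15.578082; next y=1/5·4.715969+1/4·15.578082≈4.837714
n=5: y≈4.837714, sp=5, e=sp−y≈0.162286; I≈7.773807, D=e−e_prev≈-0.121746; u=5/4·0.162286+2·7.773807+0·(-0.121746)≈15.750472; next y=1/5·4.837714+1/4·15.750472≈4.905161
n=6: y≈4.905161, sp=5, e=sp−y≈0.094839; I≈7.868646, D=e−e_prev≈-0.067446; u=5/4·0.094839+2·7.868646+0·(-0.067446)≈15.855842; next y=1/5·4.905161+1/4·15.855842≈4.944993
n=7: y≈4.944993, sp=5, e=sp−y≈0.055007; I≈7.923654, D=e−e_prev≈-0.039832; u=5/4·0.055007+2·7.923654+0·(-0.039832)≈15.916067; next y=1/5·4.944993+1/4·15.916067≈4.968015
n=8: y≈4.968015, sp=1, e=sp−y≈-3.968015; I≈3.955639, D=e−e_prev≈-4.023023; u=5/4·(-3.968015)+2·3.955639+0·(-4.023023)≈2.951258; next y=1/5·4.968015+1/4·2.951258≈1.731418
n=9: y≈1.731418, sp=1, e=sp−y≈-0.731418; I≈3.224221, D=e−e_prev≈3.236598; u=5/4·(-0.731418)+2·3.224221+0·3.236598≈5.534170; next y=1/5·1.731418+1/4·5.534170≈1.729826
n=10: y≈1.729826, sp=1, e=sp−y≈-0.729826; I≈2.494395, D=e−e_prev≈0.001592; u=5/4·(-0.729826)+2·2.494395+0·0.001592≈4.076507; next y=1/5·1.729826+1/4·4.076507≈1.365092
n=11: y≈1.365092, sp=1, e=sp−y≈-0.365092; I≈2.129303, D=e−e_prev≈0.364734; u=5/4·(-0.365092)+2·2.129303+0·0.364734≈3.802241; next y=1/5·1.365092+1/4·3.802241≈1.223579
n=12: y≈1.223579, sp=1, e=sp−y≈-0.223579; I≈1.905724, D=e−e_prev≈0.141513; u=5/4·(-0.223579)+2·1.905724+0·0.141513≈3.531975; next y=1/5·1.223579+1/4·3.531975≈1.127710
n=13: y≈1.127710, sp=1, e=sp−y≈-0.127710; I≈1.778015, D=e−e_prev≈0.095869; u=5/4·(-0.127710)+2·1.778015+0·0.095869≈3.396393; next y=1/5·1.127710+1/4·3.396393≈1.074640
n=14: y≈1.074640, sp=1, e=sp−y≈-0.074640; I≈1.703375, D=e−e_prev≈0.053070; u=5/4·(-0.074640)+2·1.703375+0·0.053070≈3.313449; next y=1/5·1.074640+1/4·3.313449≈1.043290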